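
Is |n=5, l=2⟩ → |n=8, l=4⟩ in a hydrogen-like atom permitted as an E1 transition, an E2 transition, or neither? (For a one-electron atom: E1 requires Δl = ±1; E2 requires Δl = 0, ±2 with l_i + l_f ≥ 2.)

E2

Δl = 4 − 2 = +2; l_i + l_f = 6.
E1 (Δl = ±1): not satisfied.
E2 (Δl = 0,±2, l_i+l_f ≥ 2): satisfied.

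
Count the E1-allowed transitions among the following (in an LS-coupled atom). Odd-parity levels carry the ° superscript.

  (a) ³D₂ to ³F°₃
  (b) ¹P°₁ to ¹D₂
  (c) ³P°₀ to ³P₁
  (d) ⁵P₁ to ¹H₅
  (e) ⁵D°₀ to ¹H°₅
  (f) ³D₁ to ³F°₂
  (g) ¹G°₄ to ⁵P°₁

(a) allowed
(b) allowed
(c) allowed
(d) forbidden (parity, ΔS, ΔL, ΔJ fail)
(e) forbidden (parity, ΔS, ΔL, ΔJ fail)
(f) allowed
(g) forbidden (parity, ΔS, ΔL, ΔJ fail)
Total allowed: 4 of 7.

4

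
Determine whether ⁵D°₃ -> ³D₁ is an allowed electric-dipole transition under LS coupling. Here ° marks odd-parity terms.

Initial level: S=2, L=2, J=3, parity odd. Final level: S=1, L=2, J=1, parity even.
ΔS = 0: S: 2 → 1 — fails.
ΔJ = 0, ±1 (not J=0↔0): J: 3 → 1, ΔJ = -2 — fails.
ΔL = 0, ±1 (not L=0↔0): L: 2 → 2, ΔL = +0 — ok.
Parity must change: odd → even — ok.
Rule(s) violated: ΔS, ΔJ.

forbidden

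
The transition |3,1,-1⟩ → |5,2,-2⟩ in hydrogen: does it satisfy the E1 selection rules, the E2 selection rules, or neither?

E1

Δl = 2 − 1 = +1; l_i + l_f = 3.
Δm_l = -1.
E1 (Δl = ±1, |Δm_l| ≤ 1): satisfied.
E2 (Δl = 0,±2, l_i+l_f ≥ 2, |Δm_l| ≤ 2): not satisfied.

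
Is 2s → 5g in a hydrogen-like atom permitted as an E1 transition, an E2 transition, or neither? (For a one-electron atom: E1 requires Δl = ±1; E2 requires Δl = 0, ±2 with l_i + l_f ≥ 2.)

neither

Δl = 4 − 0 = +4; l_i + l_f = 4.
E1 (Δl = ±1): not satisfied.
E2 (Δl = 0,±2, l_i+l_f ≥ 2): not satisfied.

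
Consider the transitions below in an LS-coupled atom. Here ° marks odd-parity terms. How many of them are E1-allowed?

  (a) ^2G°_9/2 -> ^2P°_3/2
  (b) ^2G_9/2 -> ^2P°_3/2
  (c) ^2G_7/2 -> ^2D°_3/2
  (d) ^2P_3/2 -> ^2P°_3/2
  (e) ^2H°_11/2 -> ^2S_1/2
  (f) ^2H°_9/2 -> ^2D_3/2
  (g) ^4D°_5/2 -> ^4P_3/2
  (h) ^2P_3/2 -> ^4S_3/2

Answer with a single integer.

(a) forbidden (parity, ΔL, ΔJ fail)
(b) forbidden (ΔL, ΔJ fail)
(c) forbidden (ΔL, ΔJ fail)
(d) allowed
(e) forbidden (ΔL, ΔJ fail)
(f) forbidden (ΔL, ΔJ fail)
(g) allowed
(h) forbidden (parity, ΔS fail)
Total allowed: 2 of 8.

2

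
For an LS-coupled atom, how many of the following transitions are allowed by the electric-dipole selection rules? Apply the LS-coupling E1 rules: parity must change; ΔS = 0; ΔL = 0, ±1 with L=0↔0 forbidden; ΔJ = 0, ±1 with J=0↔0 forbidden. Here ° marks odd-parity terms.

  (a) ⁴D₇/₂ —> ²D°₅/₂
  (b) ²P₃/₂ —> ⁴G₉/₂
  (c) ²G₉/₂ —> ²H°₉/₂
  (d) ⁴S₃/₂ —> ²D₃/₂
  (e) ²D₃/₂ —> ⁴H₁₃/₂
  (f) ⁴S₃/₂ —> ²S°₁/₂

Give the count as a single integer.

1

(a) forbidden (ΔS fails)
(b) forbidden (parity, ΔS, ΔL, ΔJ fail)
(c) allowed
(d) forbidden (parity, ΔS, ΔL fail)
(e) forbidden (parity, ΔS, ΔL, ΔJ fail)
(f) forbidden (ΔS, ΔL fail)
Total allowed: 1 of 6.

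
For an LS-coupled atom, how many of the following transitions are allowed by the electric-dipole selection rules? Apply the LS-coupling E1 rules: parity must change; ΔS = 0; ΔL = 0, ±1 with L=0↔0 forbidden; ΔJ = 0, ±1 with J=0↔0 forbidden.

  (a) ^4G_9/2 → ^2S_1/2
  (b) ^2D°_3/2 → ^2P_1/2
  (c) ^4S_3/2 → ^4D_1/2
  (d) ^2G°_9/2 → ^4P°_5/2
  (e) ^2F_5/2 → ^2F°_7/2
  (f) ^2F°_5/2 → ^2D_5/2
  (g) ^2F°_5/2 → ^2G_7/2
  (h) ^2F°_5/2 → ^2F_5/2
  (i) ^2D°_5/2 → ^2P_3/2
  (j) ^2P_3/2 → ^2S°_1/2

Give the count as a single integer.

(a) forbidden (parity, ΔS, ΔL, ΔJ fail)
(b) allowed
(c) forbidden (parity, ΔL fail)
(d) forbidden (parity, ΔS, ΔL, ΔJ fail)
(e) allowed
(f) allowed
(g) allowed
(h) allowed
(i) allowed
(j) allowed
Total allowed: 7 of 10.

7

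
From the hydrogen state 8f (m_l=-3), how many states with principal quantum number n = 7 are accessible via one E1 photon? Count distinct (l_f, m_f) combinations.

4

E1 requires Δl = ±1, so l_f ∈ {2, 4}; with 0 ≤ l_f ≤ n_f−1 = 6, the allowed l_f values are {2, 4}.
For l_f = 2: m_f ∈ {m_i−1, m_i, m_i+1} ∩ [−2, 2] = {-2} → 1 state.
For l_f = 4: m_f ∈ {m_i−1, m_i, m_i+1} ∩ [−4, 4] = {-4, -3, -2} → 3 states.
Total: 4.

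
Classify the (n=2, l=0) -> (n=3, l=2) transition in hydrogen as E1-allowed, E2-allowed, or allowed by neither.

E2

Δl = 2 − 0 = +2; l_i + l_f = 2.
E1 (Δl = ±1): not satisfied.
E2 (Δl = 0,±2, l_i+l_f ≥ 2): satisfied.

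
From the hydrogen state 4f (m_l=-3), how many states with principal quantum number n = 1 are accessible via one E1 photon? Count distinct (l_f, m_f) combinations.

E1 requires l_f ∈ {2, 4}, but neither lies in [0, 0], so no final state is reachable.
Total: 0.

0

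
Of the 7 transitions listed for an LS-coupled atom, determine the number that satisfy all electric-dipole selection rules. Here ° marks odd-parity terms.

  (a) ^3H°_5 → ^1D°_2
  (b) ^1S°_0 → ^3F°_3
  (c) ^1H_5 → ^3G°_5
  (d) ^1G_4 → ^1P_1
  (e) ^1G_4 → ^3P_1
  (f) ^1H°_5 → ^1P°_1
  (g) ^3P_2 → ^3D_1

(a) forbidden (parity, ΔS, ΔL, ΔJ fail)
(b) forbidden (parity, ΔS, ΔL, ΔJ fail)
(c) forbidden (ΔS fails)
(d) forbidden (parity, ΔL, ΔJ fail)
(e) forbidden (parity, ΔS, ΔL, ΔJ fail)
(f) forbidden (parity, ΔL, ΔJ fail)
(g) forbidden (parity fails)
Total allowed: 0 of 7.

0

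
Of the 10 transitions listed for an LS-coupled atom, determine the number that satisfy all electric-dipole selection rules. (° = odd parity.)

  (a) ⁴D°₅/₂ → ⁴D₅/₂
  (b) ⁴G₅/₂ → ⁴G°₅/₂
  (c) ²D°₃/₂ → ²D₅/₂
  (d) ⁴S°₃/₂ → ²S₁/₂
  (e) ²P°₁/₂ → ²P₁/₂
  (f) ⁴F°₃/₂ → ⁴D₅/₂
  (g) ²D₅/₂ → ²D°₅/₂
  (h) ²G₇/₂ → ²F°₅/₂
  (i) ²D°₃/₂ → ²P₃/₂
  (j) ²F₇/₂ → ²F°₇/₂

9

(a) allowed
(b) allowed
(c) allowed
(d) forbidden (ΔS, ΔL fail)
(e) allowed
(f) allowed
(g) allowed
(h) allowed
(i) allowed
(j) allowed
Total allowed: 9 of 10.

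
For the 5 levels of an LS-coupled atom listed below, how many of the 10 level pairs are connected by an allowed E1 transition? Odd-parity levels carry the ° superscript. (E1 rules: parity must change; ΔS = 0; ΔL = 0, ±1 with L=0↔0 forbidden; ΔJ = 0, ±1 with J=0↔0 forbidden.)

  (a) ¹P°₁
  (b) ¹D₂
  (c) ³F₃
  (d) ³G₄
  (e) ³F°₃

3

(a)–(b): allowed.
(a)–(c): forbidden (ΔS, ΔL, ΔJ).
(a)–(d): forbidden (ΔS, ΔL, ΔJ).
(a)–(e): forbidden (parity, ΔS, ΔL, ΔJ).
(b)–(c): forbidden (parity, ΔS).
(b)–(d): forbidden (parity, ΔS, ΔL, ΔJ).
(b)–(e): forbidden (ΔS).
(c)–(d): forbidden (parity).
(c)–(e): allowed.
(d)–(e): allowed.
Allowed pairs: 3 of 10.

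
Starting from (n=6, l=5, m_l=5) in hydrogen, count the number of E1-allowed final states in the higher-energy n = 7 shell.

E1 requires Δl = ±1, so l_f ∈ {4, 6}; with 0 ≤ l_f ≤ n_f−1 = 6, the allowed l_f values are {4, 6}.
For l_f = 4: m_f ∈ {m_i−1, m_i, m_i+1} ∩ [−4, 4] = {4} → 1 state.
For l_f = 6: m_f ∈ {m_i−1, m_i, m_i+1} ∩ [−6, 6] = {4, 5, 6} → 3 states.
Total: 4.

4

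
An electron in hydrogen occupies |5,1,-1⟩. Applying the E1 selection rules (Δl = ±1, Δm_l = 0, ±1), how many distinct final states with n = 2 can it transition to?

1

E1 requires Δl = ±1, so l_f ∈ {0, 2}; with 0 ≤ l_f ≤ n_f−1 = 1, the allowed l_f values are {0}.
For l_f = 0: m_f ∈ {m_i−1, m_i, m_i+1} ∩ [−0, 0] = {0} → 1 state.
Total: 1.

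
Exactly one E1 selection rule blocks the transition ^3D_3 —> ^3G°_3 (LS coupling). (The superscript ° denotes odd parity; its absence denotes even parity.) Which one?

the ΔL = 0, ±1 rule

Parity must change: even → odd — ok.
ΔS = 0: S: 1 → 1 — ok.
ΔL = 0, ±1 (not L=0↔0): L: 2 → 4, ΔL = +2 — fails.
ΔJ = 0, ±1 (not J=0↔0): J: 3 → 3, ΔJ = +0 — ok.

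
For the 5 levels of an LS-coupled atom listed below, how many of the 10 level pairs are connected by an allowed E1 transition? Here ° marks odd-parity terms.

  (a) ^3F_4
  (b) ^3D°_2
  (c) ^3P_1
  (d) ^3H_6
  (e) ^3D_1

2

(a)–(b): forbidden (ΔJ).
(a)–(c): forbidden (parity, ΔL, ΔJ).
(a)–(d): forbidden (parity, ΔL, ΔJ).
(a)–(e): forbidden (parity, ΔJ).
(b)–(c): allowed.
(b)–(d): forbidden (ΔL, ΔJ).
(b)–(e): allowed.
(c)–(d): forbidden (parity, ΔL, ΔJ).
(c)–(e): forbidden (parity).
(d)–(e): forbidden (parity, ΔL, ΔJ).
Allowed pairs: 2 of 10.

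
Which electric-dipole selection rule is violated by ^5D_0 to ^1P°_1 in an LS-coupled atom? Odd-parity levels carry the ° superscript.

the ΔS = 0 rule

Parity must change: even → odd — satisfied.
ΔS = 0: S: 2 → 0 — violated.
ΔJ = 0, ±1 (not J=0↔0): J: 0 → 1, ΔJ = +1 — satisfied.
ΔL = 0, ±1 (not L=0↔0): L: 2 → 1, ΔL = -1 — satisfied.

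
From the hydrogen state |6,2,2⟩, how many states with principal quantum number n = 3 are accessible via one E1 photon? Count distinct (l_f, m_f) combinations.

E1 requires Δl = ±1, so l_f ∈ {1, 3}; with 0 ≤ l_f ≤ n_f−1 = 2, the allowed l_f values are {1}.
For l_f = 1: m_f ∈ {m_i−1, m_i, m_i+1} ∩ [−1, 1] = {1} → 1 state.
Total: 1.

1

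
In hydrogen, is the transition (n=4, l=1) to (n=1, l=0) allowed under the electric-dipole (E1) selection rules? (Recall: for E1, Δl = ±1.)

allowed

Initial l = 1, final l = 0, so Δl = -1. E1 requires Δl = ±1: satisfied.
All E1 selection rules are satisfied.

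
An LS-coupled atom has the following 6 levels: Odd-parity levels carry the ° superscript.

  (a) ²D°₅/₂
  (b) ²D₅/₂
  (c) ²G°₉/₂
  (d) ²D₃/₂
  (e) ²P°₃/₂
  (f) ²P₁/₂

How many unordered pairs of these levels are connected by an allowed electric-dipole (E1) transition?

5

(a)–(b): allowed.
(a)–(c): forbidden (parity, ΔL, ΔJ).
(a)–(d): allowed.
(a)–(e): forbidden (parity).
(a)–(f): forbidden (ΔJ).
(b)–(c): forbidden (ΔL, ΔJ).
(b)–(d): forbidden (parity).
(b)–(e): allowed.
(b)–(f): forbidden (parity, ΔJ).
(c)–(d): forbidden (ΔL, ΔJ).
(c)–(e): forbidden (parity, ΔL, ΔJ).
(c)–(f): forbidden (ΔL, ΔJ).
(d)–(e): allowed.
(d)–(f): forbidden (parity).
(e)–(f): allowed.
Allowed pairs: 5 of 15.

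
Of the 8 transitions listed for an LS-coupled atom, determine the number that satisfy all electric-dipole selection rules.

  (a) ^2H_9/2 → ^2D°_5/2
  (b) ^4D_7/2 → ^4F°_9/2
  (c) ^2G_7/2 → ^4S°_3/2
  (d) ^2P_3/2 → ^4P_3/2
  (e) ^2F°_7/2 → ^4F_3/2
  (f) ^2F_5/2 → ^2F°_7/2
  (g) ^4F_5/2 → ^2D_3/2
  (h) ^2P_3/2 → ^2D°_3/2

(a) forbidden (ΔL, ΔJ fail)
(b) allowed
(c) forbidden (ΔS, ΔL, ΔJ fail)
(d) forbidden (parity, ΔS fail)
(e) forbidden (ΔS, ΔJ fail)
(f) allowed
(g) forbidden (parity, ΔS fail)
(h) allowed
Total allowed: 3 of 8.

3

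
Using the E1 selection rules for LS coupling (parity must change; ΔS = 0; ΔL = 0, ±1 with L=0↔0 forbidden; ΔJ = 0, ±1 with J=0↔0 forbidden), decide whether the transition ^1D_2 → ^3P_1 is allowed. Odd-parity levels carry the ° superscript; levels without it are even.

forbidden

Initial level: S=0, L=2, J=2, parity even. Final level: S=1, L=1, J=1, parity even.
ΔJ = 0, ±1 (not J=0↔0): J: 2 → 1, ΔJ = -1 — passes.
ΔL = 0, ±1 (not L=0↔0): L: 2 → 1, ΔL = -1 — passes.
Parity must change: even → even — fails.
ΔS = 0: S: 0 → 1 — fails.
Rule(s) violated: parity, ΔS.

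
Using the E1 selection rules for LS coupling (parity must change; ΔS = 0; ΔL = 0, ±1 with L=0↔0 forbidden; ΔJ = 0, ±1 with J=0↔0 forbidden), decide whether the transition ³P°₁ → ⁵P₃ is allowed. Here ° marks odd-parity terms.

Reading off the term symbols: S 1→2, L 1→1, J 1→3, parity odd→even.
Parity must change: odd → even — ok.
ΔS = 0: S: 1 → 2 — fails.
ΔL = 0, ±1 (not L=0↔0): L: 1 → 1, ΔL = +0 — ok.
ΔJ = 0, ±1 (not J=0↔0): J: 1 → 3, ΔJ = +2 — fails.
Rule(s) violated: ΔS, ΔJ.

forbidden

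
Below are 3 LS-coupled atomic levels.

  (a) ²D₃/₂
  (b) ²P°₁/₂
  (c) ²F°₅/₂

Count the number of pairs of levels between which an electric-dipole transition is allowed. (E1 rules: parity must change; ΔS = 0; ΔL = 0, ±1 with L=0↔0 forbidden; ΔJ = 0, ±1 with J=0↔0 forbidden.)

2

(a)–(b): allowed.
(a)–(c): allowed.
(b)–(c): forbidden (parity, ΔL, ΔJ).
Allowed pairs: 2 of 3.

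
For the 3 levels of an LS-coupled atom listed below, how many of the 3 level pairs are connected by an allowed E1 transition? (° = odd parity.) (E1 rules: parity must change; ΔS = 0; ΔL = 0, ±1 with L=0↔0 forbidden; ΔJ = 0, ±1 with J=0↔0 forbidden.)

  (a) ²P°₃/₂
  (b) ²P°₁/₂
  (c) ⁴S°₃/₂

(a)–(b): forbidden (parity).
(a)–(c): forbidden (parity, ΔS).
(b)–(c): forbidden (parity, ΔS).
Allowed pairs: 0 of 3.

0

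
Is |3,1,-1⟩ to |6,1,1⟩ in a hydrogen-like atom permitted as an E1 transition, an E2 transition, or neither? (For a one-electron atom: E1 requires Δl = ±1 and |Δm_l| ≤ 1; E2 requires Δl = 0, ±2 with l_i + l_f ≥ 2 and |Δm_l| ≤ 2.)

E2

Δl = 1 − 1 = +0; l_i + l_f = 2.
Δm_l = +2.
E1 (Δl = ±1, |Δm_l| ≤ 1): not satisfied.
E2 (Δl = 0,±2, l_i+l_f ≥ 2, |Δm_l| ≤ 2): satisfied.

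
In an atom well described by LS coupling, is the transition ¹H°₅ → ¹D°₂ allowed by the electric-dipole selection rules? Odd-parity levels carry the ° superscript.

Reading off the term symbols: S 0→0, L 5→2, J 5→2, parity odd→odd.
ΔL = 0, ±1 (not L=0↔0): L: 5 → 2, ΔL = -3 — violated.
Parity must change: odd → odd — violated.
ΔJ = 0, ±1 (not J=0↔0): J: 5 → 2, ΔJ = -3 — violated.
ΔS = 0: S: 0 → 0 — satisfied.
Rule(s) violated: parity, ΔL, ΔJ.

forbidden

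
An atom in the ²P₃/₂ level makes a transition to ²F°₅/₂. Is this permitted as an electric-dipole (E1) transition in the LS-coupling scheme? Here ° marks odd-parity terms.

forbidden

Initial level: S=1/2, L=1, J=3/2, parity even. Final level: S=1/2, L=3, J=5/2, parity odd.
ΔL = 0, ±1 (not L=0↔0): L: 1 → 3, ΔL = +2 — fails.
ΔJ = 0, ±1 (not J=0↔0): J: 3/2 → 5/2, ΔJ = +1 — ok.
Parity must change: even → odd — ok.
ΔS = 0: S: 1/2 → 1/2 — ok.
Rule(s) violated: ΔL.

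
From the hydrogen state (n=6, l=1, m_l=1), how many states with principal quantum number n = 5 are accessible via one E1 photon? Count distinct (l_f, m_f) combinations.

4

E1 requires Δl = ±1, so l_f ∈ {0, 2}; with 0 ≤ l_f ≤ n_f−1 = 4, the allowed l_f values are {0, 2}.
For l_f = 0: m_f ∈ {m_i−1, m_i, m_i+1} ∩ [−0, 0] = {0} → 1 state.
For l_f = 2: m_f ∈ {m_i−1, m_i, m_i+1} ∩ [−2, 2] = {0, 1, 2} → 3 states.
Total: 4.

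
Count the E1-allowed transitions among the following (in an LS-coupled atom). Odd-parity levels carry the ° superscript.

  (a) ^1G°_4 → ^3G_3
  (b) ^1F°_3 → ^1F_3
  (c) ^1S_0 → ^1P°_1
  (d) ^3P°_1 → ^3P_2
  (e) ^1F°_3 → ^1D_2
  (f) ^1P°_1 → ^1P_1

(a) forbidden (ΔS fails)
(b) allowed
(c) allowed
(d) allowed
(e) allowed
(f) allowed
Total allowed: 5 of 6.

5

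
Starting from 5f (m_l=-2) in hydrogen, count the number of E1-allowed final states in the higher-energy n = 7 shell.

E1 requires Δl = ±1, so l_f ∈ {2, 4}; with 0 ≤ l_f ≤ n_f−1 = 6, the allowed l_f values are {2, 4}.
For l_f = 2: m_f ∈ {m_i−1, m_i, m_i+1} ∩ [−2, 2] = {-2, -1} → 2 states.
For l_f = 4: m_f ∈ {m_i−1, m_i, m_i+1} ∩ [−4, 4] = {-3, -2, -1} → 3 states.
Total: 5.

5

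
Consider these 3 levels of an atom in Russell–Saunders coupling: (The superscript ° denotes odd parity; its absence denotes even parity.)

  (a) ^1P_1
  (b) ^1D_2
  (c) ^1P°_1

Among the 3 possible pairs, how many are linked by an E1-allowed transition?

2

(a)–(b): forbidden (parity).
(a)–(c): allowed.
(b)–(c): allowed.
Allowed pairs: 2 of 3.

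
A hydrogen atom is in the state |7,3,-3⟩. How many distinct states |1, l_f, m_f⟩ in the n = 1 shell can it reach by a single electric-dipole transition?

E1 requires l_f ∈ {2, 4}, but neither lies in [0, 0], so no final state is reachable.
Total: 0.

0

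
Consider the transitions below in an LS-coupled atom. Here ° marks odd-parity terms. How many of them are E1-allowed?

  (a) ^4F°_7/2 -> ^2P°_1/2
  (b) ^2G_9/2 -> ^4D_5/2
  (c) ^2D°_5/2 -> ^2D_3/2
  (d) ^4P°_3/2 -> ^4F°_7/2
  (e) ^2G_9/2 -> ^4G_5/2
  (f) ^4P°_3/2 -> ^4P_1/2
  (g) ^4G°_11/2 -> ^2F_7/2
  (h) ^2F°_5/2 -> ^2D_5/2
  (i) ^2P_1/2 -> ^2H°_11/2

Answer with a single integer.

3

(a) forbidden (parity, ΔS, ΔL, ΔJ fail)
(b) forbidden (parity, ΔS, ΔL, ΔJ fail)
(c) allowed
(d) forbidden (parity, ΔL, ΔJ fail)
(e) forbidden (parity, ΔS, ΔJ fail)
(f) allowed
(g) forbidden (ΔS, ΔJ fail)
(h) allowed
(i) forbidden (ΔL, ΔJ fail)
Total allowed: 3 of 9.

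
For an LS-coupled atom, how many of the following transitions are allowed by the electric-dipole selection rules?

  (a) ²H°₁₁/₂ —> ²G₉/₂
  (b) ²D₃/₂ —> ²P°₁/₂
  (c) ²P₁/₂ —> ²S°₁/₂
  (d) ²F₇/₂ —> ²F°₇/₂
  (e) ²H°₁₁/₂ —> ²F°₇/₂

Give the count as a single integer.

(a) allowed
(b) allowed
(c) allowed
(d) allowed
(e) forbidden (parity, ΔL, ΔJ fail)
Total allowed: 4 of 5.

4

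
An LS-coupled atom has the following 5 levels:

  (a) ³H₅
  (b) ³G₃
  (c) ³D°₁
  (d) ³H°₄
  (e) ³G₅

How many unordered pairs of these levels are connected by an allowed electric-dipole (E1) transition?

3

(a)–(b): forbidden (parity, ΔJ).
(a)–(c): forbidden (ΔL, ΔJ).
(a)–(d): allowed.
(a)–(e): forbidden (parity).
(b)–(c): forbidden (ΔL, ΔJ).
(b)–(d): allowed.
(b)–(e): forbidden (parity, ΔJ).
(c)–(d): forbidden (parity, ΔL, ΔJ).
(c)–(e): forbidden (ΔL, ΔJ).
(d)–(e): allowed.
Allowed pairs: 3 of 10.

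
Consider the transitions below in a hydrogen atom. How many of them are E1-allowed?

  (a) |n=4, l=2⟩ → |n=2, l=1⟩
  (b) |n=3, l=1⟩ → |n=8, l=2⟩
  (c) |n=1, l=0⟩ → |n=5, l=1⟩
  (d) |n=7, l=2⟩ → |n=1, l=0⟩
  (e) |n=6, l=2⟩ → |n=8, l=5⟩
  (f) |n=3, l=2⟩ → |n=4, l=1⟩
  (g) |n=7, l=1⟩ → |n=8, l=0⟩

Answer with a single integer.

5

(a) allowed
(b) allowed
(c) allowed
(d) forbidden — Δl = -2 (E1 requires Δl = ±1)
(e) forbidden — Δl = +3 (E1 requires Δl = ±1)
(f) allowed
(g) allowed
Total allowed: 5 of 7.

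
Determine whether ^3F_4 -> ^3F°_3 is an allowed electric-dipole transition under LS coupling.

allowed

Parity must change: even → odd — passes.
ΔS = 0: S: 1 → 1 — passes.
ΔL = 0, ±1 (not L=0↔0): L: 3 → 3, ΔL = +0 — passes.
ΔJ = 0, ±1 (not J=0↔0): J: 4 → 3, ΔJ = -1 — passes.
All four E1 rules are satisfied.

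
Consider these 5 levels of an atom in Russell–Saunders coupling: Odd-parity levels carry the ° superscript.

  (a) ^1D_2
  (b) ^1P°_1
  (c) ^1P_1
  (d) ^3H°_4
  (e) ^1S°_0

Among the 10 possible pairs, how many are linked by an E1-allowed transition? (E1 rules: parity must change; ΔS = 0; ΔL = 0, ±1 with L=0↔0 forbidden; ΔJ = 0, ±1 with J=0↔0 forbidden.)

3

(a)–(b): allowed.
(a)–(c): forbidden (parity).
(a)–(d): forbidden (ΔS, ΔL, ΔJ).
(a)–(e): forbidden (ΔL, ΔJ).
(b)–(c): allowed.
(b)–(d): forbidden (parity, ΔS, ΔL, ΔJ).
(b)–(e): forbidden (parity).
(c)–(d): forbidden (ΔS, ΔL, ΔJ).
(c)–(e): allowed.
(d)–(e): forbidden (parity, ΔS, ΔL, ΔJ).
Allowed pairs: 3 of 10.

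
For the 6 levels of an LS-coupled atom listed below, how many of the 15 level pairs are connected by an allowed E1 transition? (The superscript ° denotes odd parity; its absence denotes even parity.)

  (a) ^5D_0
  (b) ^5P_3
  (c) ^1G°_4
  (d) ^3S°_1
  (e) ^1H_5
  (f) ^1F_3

(a)–(b): forbidden (parity, ΔJ).
(a)–(c): forbidden (ΔS, ΔL, ΔJ).
(a)–(d): forbidden (ΔS, ΔL).
(a)–(e): forbidden (parity, ΔS, ΔL, ΔJ).
(a)–(f): forbidden (parity, ΔS, ΔJ).
(b)–(c): forbidden (ΔS, ΔL).
(b)–(d): forbidden (ΔS, ΔJ).
(b)–(e): forbidden (parity, ΔS, ΔL, ΔJ).
(b)–(f): forbidden (parity, ΔS, ΔL).
(c)–(d): forbidden (parity, ΔS, ΔL, ΔJ).
(c)–(e): allowed.
(c)–(f): allowed.
(d)–(e): forbidden (ΔS, ΔL, ΔJ).
(d)–(f): forbidden (ΔS, ΔL, ΔJ).
(e)–(f): forbidden (parity, ΔL, ΔJ).
Allowed pairs: 2 of 15.

2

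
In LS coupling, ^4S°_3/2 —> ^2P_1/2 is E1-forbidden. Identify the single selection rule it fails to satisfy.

the ΔS = 0 rule

Parity must change: odd → even — passes.
ΔS = 0: S: 3/2 → 1/2 — fails.
ΔL = 0, ±1 (not L=0↔0): L: 0 → 1, ΔL = +1 — passes.
ΔJ = 0, ±1 (not J=0↔0): J: 3/2 → 1/2, ΔJ = -1 — passes.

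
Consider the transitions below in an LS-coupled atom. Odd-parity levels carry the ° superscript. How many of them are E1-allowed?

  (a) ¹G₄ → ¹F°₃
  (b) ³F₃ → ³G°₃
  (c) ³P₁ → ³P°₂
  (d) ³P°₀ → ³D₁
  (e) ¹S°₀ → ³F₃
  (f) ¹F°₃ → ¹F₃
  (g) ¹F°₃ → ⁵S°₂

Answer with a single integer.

5

(a) allowed
(b) allowed
(c) allowed
(d) allowed
(e) forbidden (ΔS, ΔL, ΔJ fail)
(f) allowed
(g) forbidden (parity, ΔS, ΔL fail)
Total allowed: 5 of 7.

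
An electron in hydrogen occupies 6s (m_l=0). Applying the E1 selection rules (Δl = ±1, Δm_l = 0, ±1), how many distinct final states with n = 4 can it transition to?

3

E1 requires Δl = ±1, so l_f ∈ {-1, 1}; with 0 ≤ l_f ≤ n_f−1 = 3, the allowed l_f values are {1}.
For l_f = 1: m_f ∈ {m_i−1, m_i, m_i+1} ∩ [−1, 1] = {-1, 0, 1} → 3 states.
Total: 3.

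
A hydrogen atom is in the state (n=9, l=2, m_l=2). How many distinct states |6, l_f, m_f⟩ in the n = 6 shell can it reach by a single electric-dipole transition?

4

E1 requires Δl = ±1, so l_f ∈ {1, 3}; with 0 ≤ l_f ≤ n_f−1 = 5, the allowed l_f values are {1, 3}.
For l_f = 1: m_f ∈ {m_i−1, m_i, m_i+1} ∩ [−1, 1] = {1} → 1 state.
For l_f = 3: m_f ∈ {m_i−1, m_i, m_i+1} ∩ [−3, 3] = {1, 2, 3} → 3 states.
Total: 4.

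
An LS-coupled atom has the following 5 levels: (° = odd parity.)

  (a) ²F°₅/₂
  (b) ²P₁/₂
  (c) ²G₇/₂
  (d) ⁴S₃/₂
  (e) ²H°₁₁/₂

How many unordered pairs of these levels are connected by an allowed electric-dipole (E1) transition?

1

(a)–(b): forbidden (ΔL, ΔJ).
(a)–(c): allowed.
(a)–(d): forbidden (ΔS, ΔL).
(a)–(e): forbidden (parity, ΔL, ΔJ).
(b)–(c): forbidden (parity, ΔL, ΔJ).
(b)–(d): forbidden (parity, ΔS).
(b)–(e): forbidden (ΔL, ΔJ).
(c)–(d): forbidden (parity, ΔS, ΔL, ΔJ).
(c)–(e): forbidden (ΔJ).
(d)–(e): forbidden (ΔS, ΔL, ΔJ).
Allowed pairs: 1 of 10.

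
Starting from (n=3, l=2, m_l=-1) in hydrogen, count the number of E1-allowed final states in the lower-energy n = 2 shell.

E1 requires Δl = ±1, so l_f ∈ {1, 3}; with 0 ≤ l_f ≤ n_f−1 = 1, the allowed l_f values are {1}.
For l_f = 1: m_f ∈ {m_i−1, m_i, m_i+1} ∩ [−1, 1] = {-1, 0} → 2 states.
Total: 2.

2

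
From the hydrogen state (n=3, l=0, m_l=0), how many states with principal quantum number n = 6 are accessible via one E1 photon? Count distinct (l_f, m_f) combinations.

3

E1 requires Δl = ±1, so l_f ∈ {-1, 1}; with 0 ≤ l_f ≤ n_f−1 = 5, the allowed l_f values are {1}.
For l_f = 1: m_f ∈ {m_i−1, m_i, m_i+1} ∩ [−1, 1] = {-1, 0, 1} → 3 states.
Total: 3.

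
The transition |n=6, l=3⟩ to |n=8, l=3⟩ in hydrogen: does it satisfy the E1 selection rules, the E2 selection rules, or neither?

Δl = 3 − 3 = +0; l_i + l_f = 6.
E1 (Δl = ±1): not satisfied.
E2 (Δl = 0,±2, l_i+l_f ≥ 2): satisfied.

E2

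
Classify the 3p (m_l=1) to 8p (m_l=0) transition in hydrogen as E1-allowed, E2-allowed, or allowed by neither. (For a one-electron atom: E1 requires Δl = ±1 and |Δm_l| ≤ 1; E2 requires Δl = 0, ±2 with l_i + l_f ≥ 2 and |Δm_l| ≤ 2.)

E2

Δl = 1 − 1 = +0; l_i + l_f = 2.
Δm_l = -1.
E1 (Δl = ±1, |Δm_l| ≤ 1): not satisfied.
E2 (Δl = 0,±2, l_i+l_f ≥ 2, |Δm_l| ≤ 2): satisfied.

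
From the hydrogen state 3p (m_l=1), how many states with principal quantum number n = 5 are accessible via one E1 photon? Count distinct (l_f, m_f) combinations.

4

E1 requires Δl = ±1, so l_f ∈ {0, 2}; with 0 ≤ l_f ≤ n_f−1 = 4, the allowed l_f values are {0, 2}.
For l_f = 0: m_f ∈ {m_i−1, m_i, m_i+1} ∩ [−0, 0] = {0} → 1 state.
For l_f = 2: m_f ∈ {m_i−1, m_i, m_i+1} ∩ [−2, 2] = {0, 1, 2} → 3 states.
Total: 4.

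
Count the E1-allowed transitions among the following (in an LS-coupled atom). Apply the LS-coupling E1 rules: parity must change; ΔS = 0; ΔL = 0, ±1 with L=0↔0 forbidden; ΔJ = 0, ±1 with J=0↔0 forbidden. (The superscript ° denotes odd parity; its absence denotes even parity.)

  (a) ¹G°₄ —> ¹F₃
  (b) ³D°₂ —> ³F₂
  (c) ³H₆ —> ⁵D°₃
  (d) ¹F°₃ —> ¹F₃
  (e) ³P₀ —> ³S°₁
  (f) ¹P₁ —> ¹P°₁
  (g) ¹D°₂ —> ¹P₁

6

(a) allowed
(b) allowed
(c) forbidden (ΔS, ΔL, ΔJ fail)
(d) allowed
(e) allowed
(f) allowed
(g) allowed
Total allowed: 6 of 7.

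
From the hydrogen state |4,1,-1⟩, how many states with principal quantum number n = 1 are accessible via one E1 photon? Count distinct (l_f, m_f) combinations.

E1 requires Δl = ±1, so l_f ∈ {0, 2}; with 0 ≤ l_f ≤ n_f−1 = 0, the allowed l_f values are {0}.
For l_f = 0: m_f ∈ {m_i−1, m_i, m_i+1} ∩ [−0, 0] = {0} → 1 state.
Total: 1.

1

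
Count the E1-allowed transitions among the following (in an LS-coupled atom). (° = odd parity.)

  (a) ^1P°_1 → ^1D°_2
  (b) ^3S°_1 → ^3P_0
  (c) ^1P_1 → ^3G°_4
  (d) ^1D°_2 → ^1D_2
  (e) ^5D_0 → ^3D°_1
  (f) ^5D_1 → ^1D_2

2

(a) forbidden (parity fails)
(b) allowed
(c) forbidden (ΔS, ΔL, ΔJ fail)
(d) allowed
(e) forbidden (ΔS fails)
(f) forbidden (parity, ΔS fail)
Total allowed: 2 of 6.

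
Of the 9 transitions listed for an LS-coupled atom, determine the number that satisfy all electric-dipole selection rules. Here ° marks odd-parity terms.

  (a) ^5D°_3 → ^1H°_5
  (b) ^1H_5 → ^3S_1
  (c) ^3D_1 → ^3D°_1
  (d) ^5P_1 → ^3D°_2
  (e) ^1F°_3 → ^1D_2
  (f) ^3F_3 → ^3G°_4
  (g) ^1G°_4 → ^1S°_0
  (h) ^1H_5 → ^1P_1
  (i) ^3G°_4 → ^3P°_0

(a) forbidden (parity, ΔS, ΔL, ΔJ fail)
(b) forbidden (parity, ΔS, ΔL, ΔJ fail)
(c) allowed
(d) forbidden (ΔS fails)
(e) allowed
(f) allowed
(g) forbidden (parity, ΔL, ΔJ fail)
(h) forbidden (parity, ΔL, ΔJ fail)
(i) forbidden (parity, ΔL, ΔJ fail)
Total allowed: 3 of 9.

3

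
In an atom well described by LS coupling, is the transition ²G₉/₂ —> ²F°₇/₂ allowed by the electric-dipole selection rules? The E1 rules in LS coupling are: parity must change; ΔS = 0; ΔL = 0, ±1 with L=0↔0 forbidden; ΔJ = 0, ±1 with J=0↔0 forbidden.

ΔJ = 0, ±1 (not J=0↔0): J: 9/2 → 7/2, ΔJ = -1 — satisfied.
Parity must change: even → odd — satisfied.
ΔL = 0, ±1 (not L=0↔0): L: 4 → 3, ΔL = -1 — satisfied.
ΔS = 0: S: 1/2 → 1/2 — satisfied.
All four E1 rules are satisfied.

allowed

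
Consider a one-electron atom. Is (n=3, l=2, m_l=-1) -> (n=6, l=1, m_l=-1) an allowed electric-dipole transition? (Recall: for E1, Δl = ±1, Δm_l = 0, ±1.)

l: 2 → 1 (Δl = -1). Δl = ±1 passes.
m_l: -1 → -1 (Δm_l = +0). |Δm_l| ≤ 1 passes.
All E1 selection rules are satisfied.

allowed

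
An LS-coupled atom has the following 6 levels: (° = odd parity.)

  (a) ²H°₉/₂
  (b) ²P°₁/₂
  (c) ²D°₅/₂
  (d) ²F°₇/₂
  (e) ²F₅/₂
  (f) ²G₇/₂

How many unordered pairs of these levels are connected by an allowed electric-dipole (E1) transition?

(a)–(b): forbidden (parity, ΔL, ΔJ).
(a)–(c): forbidden (parity, ΔL, ΔJ).
(a)–(d): forbidden (parity, ΔL).
(a)–(e): forbidden (ΔL, ΔJ).
(a)–(f): allowed.
(b)–(c): forbidden (parity, ΔJ).
(b)–(d): forbidden (parity, ΔL, ΔJ).
(b)–(e): forbidden (ΔL, ΔJ).
(b)–(f): forbidden (ΔL, ΔJ).
(c)–(d): forbidden (parity).
(c)–(e): allowed.
(c)–(f): forbidden (ΔL).
(d)–(e): allowed.
(d)–(f): allowed.
(e)–(f): forbidden (parity).
Allowed pairs: 4 of 15.

4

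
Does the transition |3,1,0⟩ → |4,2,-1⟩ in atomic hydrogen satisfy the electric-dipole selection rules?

l: 1 → 2 (Δl = +1). Δl = ±1 satisfied.
m_l: 0 → -1 (Δm_l = -1). |Δm_l| ≤ 1 satisfied.
All E1 selection rules are satisfied.

allowed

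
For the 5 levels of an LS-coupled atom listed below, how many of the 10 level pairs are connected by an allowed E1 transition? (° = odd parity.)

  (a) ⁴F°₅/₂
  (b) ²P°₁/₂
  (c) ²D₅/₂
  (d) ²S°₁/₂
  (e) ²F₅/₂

(a)–(b): forbidden (parity, ΔS, ΔL, ΔJ).
(a)–(c): forbidden (ΔS).
(a)–(d): forbidden (parity, ΔS, ΔL, ΔJ).
(a)–(e): forbidden (ΔS).
(b)–(c): forbidden (ΔJ).
(b)–(d): forbidden (parity).
(b)–(e): forbidden (ΔL, ΔJ).
(c)–(d): forbidden (ΔL, ΔJ).
(c)–(e): forbidden (parity).
(d)–(e): forbidden (ΔL, ΔJ).
Allowed pairs: 0 of 10.

0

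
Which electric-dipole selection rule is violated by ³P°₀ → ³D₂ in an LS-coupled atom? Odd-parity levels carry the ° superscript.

Initial level: S=1, L=1, J=0, parity odd. Final level: S=1, L=2, J=2, parity even.
Parity must change: odd → even — passes.
ΔS = 0: S: 1 → 1 — passes.
ΔL = 0, ±1 (not L=0↔0): L: 1 → 2, ΔL = +1 — passes.
ΔJ = 0, ±1 (not J=0↔0): J: 0 → 2, ΔJ = +2 — fails.

the ΔJ = 0, ±1 rule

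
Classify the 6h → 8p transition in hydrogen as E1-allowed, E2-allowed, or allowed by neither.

neither

Δl = 1 − 5 = -4; l_i + l_f = 6.
E1 (Δl = ±1): not satisfied.
E2 (Δl = 0,±2, l_i+l_f ≥ 2): not satisfied.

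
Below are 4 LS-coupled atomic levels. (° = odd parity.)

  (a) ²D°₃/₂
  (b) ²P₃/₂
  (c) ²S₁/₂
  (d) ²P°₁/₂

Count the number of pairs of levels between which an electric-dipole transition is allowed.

(a)–(b): allowed.
(a)–(c): forbidden (ΔL).
(a)–(d): forbidden (parity).
(b)–(c): forbidden (parity).
(b)–(d): allowed.
(c)–(d): allowed.
Allowed pairs: 3 of 6.

3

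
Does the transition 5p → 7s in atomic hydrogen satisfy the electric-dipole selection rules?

allowed

Δl = 0 − 1 = -1; the E1 rule Δl = ±1 is satisfied.
All E1 selection rules are satisfied.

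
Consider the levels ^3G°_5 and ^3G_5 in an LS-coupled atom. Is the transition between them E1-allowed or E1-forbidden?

allowed

Reading off the term symbols: S 1→1, L 4→4, J 5→5, parity odd→even.
Parity must change: odd → even — ✓.
ΔS = 0: S: 1 → 1 — ✓.
ΔL = 0, ±1 (not L=0↔0): L: 4 → 4, ΔL = +0 — ✓.
ΔJ = 0, ±1 (not J=0↔0): J: 5 → 5, ΔJ = +0 — ✓.
All four E1 rules are satisfied.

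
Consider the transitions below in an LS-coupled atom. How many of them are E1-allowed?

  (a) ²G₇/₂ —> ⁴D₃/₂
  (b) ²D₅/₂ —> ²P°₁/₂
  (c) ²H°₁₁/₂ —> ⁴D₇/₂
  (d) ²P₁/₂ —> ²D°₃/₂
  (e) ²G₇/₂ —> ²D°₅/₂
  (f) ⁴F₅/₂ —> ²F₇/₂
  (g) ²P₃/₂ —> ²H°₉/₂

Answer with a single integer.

1

(a) forbidden (parity, ΔS, ΔL, ΔJ fail)
(b) forbidden (ΔJ fails)
(c) forbidden (ΔS, ΔL, ΔJ fail)
(d) allowed
(e) forbidden (ΔL fails)
(f) forbidden (parity, ΔS fail)
(g) forbidden (ΔL, ΔJ fail)
Total allowed: 1 of 7.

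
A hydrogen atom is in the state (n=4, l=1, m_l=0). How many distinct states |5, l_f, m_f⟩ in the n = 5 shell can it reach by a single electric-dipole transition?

4

E1 requires Δl = ±1, so l_f ∈ {0, 2}; with 0 ≤ l_f ≤ n_f−1 = 4, the allowed l_f values are {0, 2}.
For l_f = 0: m_f ∈ {m_i−1, m_i, m_i+1} ∩ [−0, 0] = {0} → 1 state.
For l_f = 2: m_f ∈ {m_i−1, m_i, m_i+1} ∩ [−2, 2] = {-1, 0, 1} → 3 states.
Total: 4.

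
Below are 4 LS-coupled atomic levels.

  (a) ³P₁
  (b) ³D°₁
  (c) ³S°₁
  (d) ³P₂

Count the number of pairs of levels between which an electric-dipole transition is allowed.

4

(a)–(b): allowed.
(a)–(c): allowed.
(a)–(d): forbidden (parity).
(b)–(c): forbidden (parity, ΔL).
(b)–(d): allowed.
(c)–(d): allowed.
Allowed pairs: 4 of 6.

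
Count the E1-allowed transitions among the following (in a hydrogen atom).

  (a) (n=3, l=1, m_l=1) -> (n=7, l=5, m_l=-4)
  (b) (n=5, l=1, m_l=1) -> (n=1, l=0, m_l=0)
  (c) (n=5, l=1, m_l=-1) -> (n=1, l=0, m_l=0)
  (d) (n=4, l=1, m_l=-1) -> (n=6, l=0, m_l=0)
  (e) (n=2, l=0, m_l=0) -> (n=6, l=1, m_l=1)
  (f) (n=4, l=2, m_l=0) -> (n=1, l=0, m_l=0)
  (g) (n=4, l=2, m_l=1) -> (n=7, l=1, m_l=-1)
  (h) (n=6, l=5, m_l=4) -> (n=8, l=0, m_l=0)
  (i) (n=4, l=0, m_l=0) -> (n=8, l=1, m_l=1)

5

(a) forbidden — Δl = +4 (E1 requires Δl = ±1); Δm_l = -5 (E1 requires Δm_l = 0, ±1)
(b) allowed
(c) allowed
(d) allowed
(e) allowed
(f) forbidden — Δl = -2 (E1 requires Δl = ±1)
(g) forbidden — Δm_l = -2 (E1 requires Δm_l = 0, ±1)
(h) forbidden — Δl = -5 (E1 requires Δl = ±1); Δm_l = -4 (E1 requires Δm_l = 0, ±1)
(i) allowed
Total allowed: 5 of 9.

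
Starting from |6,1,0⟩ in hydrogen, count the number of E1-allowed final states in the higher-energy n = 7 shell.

4

E1 requires Δl = ±1, so l_f ∈ {0, 2}; with 0 ≤ l_f ≤ n_f−1 = 6, the allowed l_f values are {0, 2}.
For l_f = 0: m_f ∈ {m_i−1, m_i, m_i+1} ∩ [−0, 0] = {0} → 1 state.
For l_f = 2: m_f ∈ {m_i−1, m_i, m_i+1} ∩ [−2, 2] = {-1, 0, 1} → 3 states.
Total: 4.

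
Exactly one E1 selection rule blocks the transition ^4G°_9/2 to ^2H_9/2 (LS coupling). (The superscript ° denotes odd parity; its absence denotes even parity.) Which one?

Parity must change: odd → even — ✓.
ΔS = 0: S: 3/2 → 1/2 — ✗.
ΔL = 0, ±1 (not L=0↔0): L: 4 → 5, ΔL = +1 — ✓.
ΔJ = 0, ±1 (not J=0↔0): J: 9/2 → 9/2, ΔJ = +0 — ✓.

the ΔS = 0 rule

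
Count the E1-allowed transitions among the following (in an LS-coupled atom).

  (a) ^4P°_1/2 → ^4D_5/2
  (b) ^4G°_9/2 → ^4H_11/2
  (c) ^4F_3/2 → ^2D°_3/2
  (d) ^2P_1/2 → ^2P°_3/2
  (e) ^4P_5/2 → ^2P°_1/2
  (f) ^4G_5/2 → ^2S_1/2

2

(a) forbidden (ΔJ fails)
(b) allowed
(c) forbidden (ΔS fails)
(d) allowed
(e) forbidden (ΔS, ΔJ fail)
(f) forbidden (parity, ΔS, ΔL, ΔJ fail)
Total allowed: 2 of 6.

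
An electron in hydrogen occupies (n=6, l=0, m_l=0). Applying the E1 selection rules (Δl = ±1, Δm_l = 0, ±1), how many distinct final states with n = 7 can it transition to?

E1 requires Δl = ±1, so l_f ∈ {-1, 1}; with 0 ≤ l_f ≤ n_f−1 = 6, the allowed l_f values are {1}.
For l_f = 1: m_f ∈ {m_i−1, m_i, m_i+1} ∩ [−1, 1] = {-1, 0, 1} → 3 states.
Total: 3.

3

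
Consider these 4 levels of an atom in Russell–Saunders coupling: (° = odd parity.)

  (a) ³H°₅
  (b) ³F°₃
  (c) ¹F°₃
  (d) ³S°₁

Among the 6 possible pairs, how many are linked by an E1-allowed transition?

0

(a)–(b): forbidden (parity, ΔL, ΔJ).
(a)–(c): forbidden (parity, ΔS, ΔL, ΔJ).
(a)–(d): forbidden (parity, ΔL, ΔJ).
(b)–(c): forbidden (parity, ΔS).
(b)–(d): forbidden (parity, ΔL, ΔJ).
(c)–(d): forbidden (parity, ΔS, ΔL, ΔJ).
Allowed pairs: 0 of 6.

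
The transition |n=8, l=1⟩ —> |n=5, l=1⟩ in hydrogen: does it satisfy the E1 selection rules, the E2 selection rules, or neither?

E2

Δl = 1 − 1 = +0; l_i + l_f = 2.
E1 (Δl = ±1): not satisfied.
E2 (Δl = 0,±2, l_i+l_f ≥ 2): satisfied.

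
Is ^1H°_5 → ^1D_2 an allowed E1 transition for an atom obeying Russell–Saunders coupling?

Reading off the term symbols: S 0→0, L 5→2, J 5→2, parity odd→even.
Parity must change: odd → even — satisfied.
ΔS = 0: S: 0 → 0 — satisfied.
ΔL = 0, ±1 (not L=0↔0): L: 5 → 2, ΔL = -3 — violated.
ΔJ = 0, ±1 (not J=0↔0): J: 5 → 2, ΔJ = -3 — violated.
Rule(s) violated: ΔL, ΔJ.

forbidden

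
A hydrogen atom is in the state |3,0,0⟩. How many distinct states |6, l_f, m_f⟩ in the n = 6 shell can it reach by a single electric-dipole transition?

E1 requires Δl = ±1, so l_f ∈ {-1, 1}; with 0 ≤ l_f ≤ n_f−1 = 5, the allowed l_f values are {1}.
For l_f = 1: m_f ∈ {m_i−1, m_i, m_i+1} ∩ [−1, 1] = {-1, 0, 1} → 3 states.
Total: 3.

3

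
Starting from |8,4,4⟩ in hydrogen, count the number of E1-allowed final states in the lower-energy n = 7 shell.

4

E1 requires Δl = ±1, so l_f ∈ {3, 5}; with 0 ≤ l_f ≤ n_f−1 = 6, the allowed l_f values are {3, 5}.
For l_f = 3: m_f ∈ {m_i−1, m_i, m_i+1} ∩ [−3, 3] = {3} → 1 state.
For l_f = 5: m_f ∈ {m_i−1, m_i, m_i+1} ∩ [−5, 5] = {3, 4, 5} → 3 states.
Total: 4.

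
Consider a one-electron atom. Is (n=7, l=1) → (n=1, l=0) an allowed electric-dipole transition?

Initial l = 1, final l = 0, so Δl = -1. E1 requires Δl = ±1: ✓.
All E1 selection rules are satisfied.

allowed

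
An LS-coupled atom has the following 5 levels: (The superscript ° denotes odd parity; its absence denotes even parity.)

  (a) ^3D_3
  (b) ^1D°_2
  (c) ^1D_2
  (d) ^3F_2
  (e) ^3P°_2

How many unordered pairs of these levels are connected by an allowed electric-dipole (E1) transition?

(a)–(b): forbidden (ΔS).
(a)–(c): forbidden (parity, ΔS).
(a)–(d): forbidden (parity).
(a)–(e): allowed.
(b)–(c): allowed.
(b)–(d): forbidden (ΔS).
(b)–(e): forbidden (parity, ΔS).
(c)–(d): forbidden (parity, ΔS).
(c)–(e): forbidden (ΔS).
(d)–(e): forbidden (ΔL).
Allowed pairs: 2 of 10.

2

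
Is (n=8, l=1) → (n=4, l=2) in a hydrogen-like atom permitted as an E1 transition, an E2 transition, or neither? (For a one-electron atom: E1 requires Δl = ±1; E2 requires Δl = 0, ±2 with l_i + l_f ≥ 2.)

Δl = 2 − 1 = +1; l_i + l_f = 3.
E1 (Δl = ±1): satisfied.
E2 (Δl = 0,±2, l_i+l_f ≥ 2): not satisfied.

E1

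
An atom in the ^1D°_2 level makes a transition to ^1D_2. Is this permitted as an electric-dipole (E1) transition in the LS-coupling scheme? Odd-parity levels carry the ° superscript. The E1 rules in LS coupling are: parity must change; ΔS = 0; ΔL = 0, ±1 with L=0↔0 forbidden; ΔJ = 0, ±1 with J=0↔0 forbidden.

Initial level: S=0, L=2, J=2, parity odd. Final level: S=0, L=2, J=2, parity even.
ΔL = 0, ±1 (not L=0↔0): L: 2 → 2, ΔL = +0 — ok.
ΔJ = 0, ±1 (not J=0↔0): J: 2 → 2, ΔJ = +0 — ok.
ΔS = 0: S: 0 → 0 — ok.
Parity must change: odd → even — ok.
All four E1 rules are satisfied.

allowed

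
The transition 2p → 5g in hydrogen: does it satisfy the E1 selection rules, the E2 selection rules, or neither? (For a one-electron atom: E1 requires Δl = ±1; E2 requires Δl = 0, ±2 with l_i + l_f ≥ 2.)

Δl = 4 − 1 = +3; l_i + l_f = 5.
E1 (Δl = ±1): not satisfied.
E2 (Δl = 0,±2, l_i+l_f ≥ 2): not satisfied.

neither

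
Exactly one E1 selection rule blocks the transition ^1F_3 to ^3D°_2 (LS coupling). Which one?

ΔS = 0: S: 0 → 1 — violated.
ΔL = 0, ±1 (not L=0↔0): L: 3 → 2, ΔL = -1 — satisfied.
Parity must change: even → odd — satisfied.
ΔJ = 0, ±1 (not J=0↔0): J: 3 → 2, ΔJ = -1 — satisfied.

the ΔS = 0 rule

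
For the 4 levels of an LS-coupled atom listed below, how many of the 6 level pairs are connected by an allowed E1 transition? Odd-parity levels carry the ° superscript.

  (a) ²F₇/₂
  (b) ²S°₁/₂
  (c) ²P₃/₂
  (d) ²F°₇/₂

2

(a)–(b): forbidden (ΔL, ΔJ).
(a)–(c): forbidden (parity, ΔL, ΔJ).
(a)–(d): allowed.
(b)–(c): allowed.
(b)–(d): forbidden (parity, ΔL, ΔJ).
(c)–(d): forbidden (ΔL, ΔJ).
Allowed pairs: 2 of 6.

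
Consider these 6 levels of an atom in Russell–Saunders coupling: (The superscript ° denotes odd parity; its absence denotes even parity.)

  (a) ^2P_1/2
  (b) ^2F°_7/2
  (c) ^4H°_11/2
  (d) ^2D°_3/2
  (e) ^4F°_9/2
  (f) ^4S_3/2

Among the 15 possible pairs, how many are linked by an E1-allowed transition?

(a)–(b): forbidden (ΔL, ΔJ).
(a)–(c): forbidden (ΔS, ΔL, ΔJ).
(a)–(d): allowed.
(a)–(e): forbidden (ΔS, ΔL, ΔJ).
(a)–(f): forbidden (parity, ΔS).
(b)–(c): forbidden (parity, ΔS, ΔL, ΔJ).
(b)–(d): forbidden (parity, ΔJ).
(b)–(e): forbidden (parity, ΔS).
(b)–(f): forbidden (ΔS, ΔL, ΔJ).
(c)–(d): forbidden (parity, ΔS, ΔL, ΔJ).
(c)–(e): forbidden (parity, ΔL).
(c)–(f): forbidden (ΔL, ΔJ).
(d)–(e): forbidden (parity, ΔS, ΔJ).
(d)–(f): forbidden (ΔS, ΔL).
(e)–(f): forbidden (ΔL, ΔJ).
Allowed pairs: 1 of 15.

1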